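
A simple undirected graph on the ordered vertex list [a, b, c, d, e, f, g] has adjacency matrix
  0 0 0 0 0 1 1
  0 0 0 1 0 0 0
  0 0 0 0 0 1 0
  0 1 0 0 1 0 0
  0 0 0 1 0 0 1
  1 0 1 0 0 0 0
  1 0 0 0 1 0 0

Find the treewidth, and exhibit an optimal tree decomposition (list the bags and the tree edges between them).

The largest bag has 2 vertices, giving width 1; this decomposition certifies tw(G) ≤ 1. Since G has at least one edge (e.g. c–f), it is not an edgeless graph, so tw(G) ≥ 1. Therefore the treewidth is 1.

Treewidth 1.
Bags: B1 = {c, f}  B2 = {a, f}  B3 = {a, g}  B4 = {e, g}  B5 = {d, e}  B6 = {b, d}
Tree: B1–B2, B2–B3, B3–B4, B4–B5, B5–B6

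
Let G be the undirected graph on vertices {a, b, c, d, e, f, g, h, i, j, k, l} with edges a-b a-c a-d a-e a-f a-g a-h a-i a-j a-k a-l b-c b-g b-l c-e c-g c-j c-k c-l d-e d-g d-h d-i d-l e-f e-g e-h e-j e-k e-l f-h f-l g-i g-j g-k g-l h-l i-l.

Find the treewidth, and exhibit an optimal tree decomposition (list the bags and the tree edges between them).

Treewidth 4.
Bags: B1 = {a, b, c, g, l}  B2 = {a, c, e, g, l}  B3 = {a, c, e, g, j}  B4 = {a, d, e, g, l}  B5 = {a, d, g, i, l}  B6 = {a, c, e, g, k}  B7 = {a, d, e, h, l}  B8 = {a, e, f, h, l}
Tree: B1–B2, B2–B3, B2–B4, B4–B5, B3–B6, B4–B7, B7–B8

Each bag holds 5 vertices, so the decomposition has width 4, which upper-bounds the treewidth. Conversely, {a, d, e, g, l} is a clique of size 5, and the vertices of any clique must share a bag in every tree decomposition; so some bag has ≥ 5 vertices and tw(G) ≥ 4. Hence tw(G) = 4 exactly.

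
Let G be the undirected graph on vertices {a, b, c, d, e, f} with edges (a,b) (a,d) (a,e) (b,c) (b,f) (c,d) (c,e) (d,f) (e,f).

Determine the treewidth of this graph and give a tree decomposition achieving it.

Treewidth 3.
One optimal decomposition is:
Bags: B1 = {a, c, e, f}  B2 = {a, c, d, f}  B3 = {a, b, c, f}
Tree: B1–B2, B2–B3

Each bag holds 4 vertices, so the decomposition has width 3, which upper-bounds the treewidth. For the lower bound: the 4 vertex sets {a,e}, {d,f}, {c}, {b} are disjoint, each induces a connected subgraph, and every pair is joined by at least one edge of G. Contracting each set to a single vertex therefore yields K_{4} as a minor, and since treewidth is minor-monotone, tw(G) ≥ tw(K_{4}) = 3. Hence tw(G) = 3 exactly.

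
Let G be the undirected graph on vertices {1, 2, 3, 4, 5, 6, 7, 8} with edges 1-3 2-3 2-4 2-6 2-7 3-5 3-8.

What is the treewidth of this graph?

1

A width-1 tree decomposition is:
Bags: B1 = {2, 7}  B2 = {2, 3}  B3 = {1, 3}  B4 = {2, 6}  B5 = {3, 5}  B6 = {2, 4}  B7 = {3, 8}
Tree: B1–B2, B2–B3, B2–B4, B3–B5, B4–B6, B5–B7
Every bag has size at most 2, so the width is 2 − 1 = 1 and tw(G) ≤ 1. Any graph with an edge has treewidth ≥ 1, and G has the edge 7–2. Hence tw(G) = 1 exactly.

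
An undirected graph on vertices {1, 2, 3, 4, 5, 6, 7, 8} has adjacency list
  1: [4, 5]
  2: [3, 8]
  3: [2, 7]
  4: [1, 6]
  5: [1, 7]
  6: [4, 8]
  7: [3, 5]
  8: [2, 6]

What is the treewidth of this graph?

A width-2 tree decomposition is:
Bags: B1 = {2, 6, 8}  B2 = {2, 4, 6}  B3 = {1, 2, 4}  B4 = {1, 2, 5}  B5 = {2, 5, 7}  B6 = {2, 3, 7}
Tree: B1–B2, B2–B3, B3–B4, B4–B5, B5–B6
Every bag has size at most 3, so the width is 3 − 1 = 2 and tw(G) ≤ 2. The edges 2–8–6–4–1–5–7–3–2 form a cycle, so G is not a tree and its treewidth is at least 2. Combining the bounds, tw(G) = 2.

2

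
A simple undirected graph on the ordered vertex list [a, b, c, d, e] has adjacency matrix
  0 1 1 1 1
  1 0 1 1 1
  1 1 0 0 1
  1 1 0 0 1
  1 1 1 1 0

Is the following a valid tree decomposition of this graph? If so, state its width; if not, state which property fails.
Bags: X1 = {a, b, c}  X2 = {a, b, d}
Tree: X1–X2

No — vertex e appears in no bag.

A tree decomposition must satisfy three properties: every vertex lies in some bag; for every edge, both endpoints lie together in some bag; and for every vertex, the bags containing it form a connected subtree. Here vertex e appears in no bag, so the decomposition is invalid.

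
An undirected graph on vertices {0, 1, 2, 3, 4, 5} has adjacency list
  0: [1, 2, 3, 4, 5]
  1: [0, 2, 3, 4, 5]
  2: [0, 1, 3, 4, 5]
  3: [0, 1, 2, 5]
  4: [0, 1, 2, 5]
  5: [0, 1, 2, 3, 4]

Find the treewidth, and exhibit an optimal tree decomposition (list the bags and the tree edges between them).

Every bag has size at most 5, so the width is 5 − 1 = 4 and tw(G) ≤ 4. For the lower bound, the 5 vertices {0, 1, 2, 3, 5} are pairwise adjacent, and any tree decomposition puts a clique entirely inside one bag — forcing width ≥ 4. Hence tw(G) = 4 exactly.

Treewidth 4.
One optimal decomposition is:
Bags: B1 = {0, 1, 2, 4, 5}  B2 = {0, 1, 2, 3, 5}
Tree: B1–B2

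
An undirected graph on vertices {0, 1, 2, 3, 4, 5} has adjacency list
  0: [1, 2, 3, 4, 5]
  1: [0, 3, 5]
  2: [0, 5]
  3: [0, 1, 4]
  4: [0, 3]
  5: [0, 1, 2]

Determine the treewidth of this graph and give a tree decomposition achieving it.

Treewidth 2.
Bags: B1 = {0, 2, 5}  B2 = {0, 1, 5}  B3 = {0, 1, 3}  B4 = {0, 3, 4}
Tree: B1–B2, B2–B3, B3–B4

Every bag has size at most 3, so the width is 3 − 1 = 2 and tw(G) ≤ 2. For the lower bound, the 3 vertices {0, 1, 3} are pairwise adjacent, and any tree decomposition puts a clique entirely inside one bag — forcing width ≥ 2. The upper and lower bounds meet at 2, so that is the treewidth.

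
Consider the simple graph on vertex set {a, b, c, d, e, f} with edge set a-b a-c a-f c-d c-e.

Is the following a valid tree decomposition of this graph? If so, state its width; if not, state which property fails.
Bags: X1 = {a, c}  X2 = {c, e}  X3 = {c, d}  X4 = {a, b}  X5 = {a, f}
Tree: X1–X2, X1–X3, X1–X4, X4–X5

Vertex coverage: the bags together contain {a, b, c, d, e, f}, the full vertex set. Edge coverage: each edge of G has both endpoints in at least one bag. Running intersection: for every vertex, the bags containing it form a connected subtree. All three properties hold, so this is a valid tree decomposition of width max|bag| − 1 = 1, and hence tw(G) ≤ 1.

Yes; width 1.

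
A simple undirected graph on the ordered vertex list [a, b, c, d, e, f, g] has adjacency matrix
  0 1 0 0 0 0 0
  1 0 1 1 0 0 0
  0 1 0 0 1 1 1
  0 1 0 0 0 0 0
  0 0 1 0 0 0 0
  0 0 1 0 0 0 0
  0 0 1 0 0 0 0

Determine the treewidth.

1

A width-1 tree decomposition is:
Bags: B1 = {b, c}  B2 = {c, e}  B3 = {c, g}  B4 = {a, b}  B5 = {c, f}  B6 = {b, d}
Tree: B1–B2, B2–B3, B1–B4, B3–B5, B1–B6
Each bag holds 2 vertices, so the decomposition has width 1, which upper-bounds the treewidth. Since G has at least one edge (e.g. b–c), it is not an edgeless graph, so tw(G) ≥ 1. The upper and lower bounds meet at 1, so that is the treewidth.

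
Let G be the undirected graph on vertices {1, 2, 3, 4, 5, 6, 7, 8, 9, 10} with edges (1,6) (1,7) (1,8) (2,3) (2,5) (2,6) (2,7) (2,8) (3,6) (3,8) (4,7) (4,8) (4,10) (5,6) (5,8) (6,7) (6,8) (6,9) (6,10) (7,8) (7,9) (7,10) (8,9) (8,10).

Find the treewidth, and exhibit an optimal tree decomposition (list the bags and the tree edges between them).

Treewidth 3.
One such decomposition:
Bags: B1 = {6, 7, 8, 10}  B2 = {1, 6, 7, 8}  B3 = {2, 6, 7, 8}  B4 = {6, 7, 8, 9}  B5 = {2, 5, 6, 8}  B6 = {2, 3, 6, 8}  B7 = {4, 7, 8, 10}
Tree: B1–B2, B1–B3, B3–B4, B3–B5, B5–B6, B1–B7

Each bag holds 4 vertices, so the decomposition has width 3, which upper-bounds the treewidth. For the lower bound, the 4 vertices {4, 7, 8, 10} are pairwise adjacent, and any tree decomposition puts a clique entirely inside one bag — forcing width ≥ 3. The upper and lower bounds meet at 3, so that is the treewidth.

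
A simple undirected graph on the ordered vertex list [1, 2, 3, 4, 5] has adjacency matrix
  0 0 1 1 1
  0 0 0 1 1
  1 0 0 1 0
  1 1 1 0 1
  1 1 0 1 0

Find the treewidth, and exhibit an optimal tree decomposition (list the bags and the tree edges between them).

The largest bag has 3 vertices, giving width 2; this decomposition certifies tw(G) ≤ 2. Conversely, {1, 3, 4} is a clique of size 3, and the vertices of any clique must share a bag in every tree decomposition; so some bag has ≥ 3 vertices and tw(G) ≥ 2. Combining the bounds, tw(G) = 2.

Treewidth 2.
One such decomposition:
Bags: B1 = {1, 4, 5}  B2 = {1, 3, 4}  B3 = {2, 4, 5}
Tree: B1–B2, B1–B3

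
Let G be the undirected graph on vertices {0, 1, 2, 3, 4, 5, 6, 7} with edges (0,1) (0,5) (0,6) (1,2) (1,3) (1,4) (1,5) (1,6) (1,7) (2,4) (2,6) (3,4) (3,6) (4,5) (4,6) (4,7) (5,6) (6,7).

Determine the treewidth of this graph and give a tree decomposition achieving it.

Treewidth 3.
One such decomposition:
Bags: B1 = {1, 4, 5, 6}  B2 = {1, 4, 6, 7}  B3 = {0, 1, 5, 6}  B4 = {1, 3, 4, 6}  B5 = {1, 2, 4, 6}
Tree: B1–B2, B1–B3, B1–B4, B4–B5

Every bag has size at most 4, so the width is 4 − 1 = 3 and tw(G) ≤ 3. On the other hand G contains the 4-clique {0, 1, 5, 6}. A clique must lie in a single bag of any decomposition, so no decomposition can have width below 3. The upper and lower bounds meet at 3, so that is the treewidth.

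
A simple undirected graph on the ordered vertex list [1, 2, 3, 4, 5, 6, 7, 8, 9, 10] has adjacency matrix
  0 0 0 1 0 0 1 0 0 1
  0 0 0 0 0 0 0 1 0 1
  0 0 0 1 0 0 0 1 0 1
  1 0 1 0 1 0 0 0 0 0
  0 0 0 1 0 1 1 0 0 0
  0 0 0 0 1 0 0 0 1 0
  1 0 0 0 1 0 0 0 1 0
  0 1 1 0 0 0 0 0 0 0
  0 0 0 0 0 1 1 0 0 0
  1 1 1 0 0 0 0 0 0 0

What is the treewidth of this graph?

2

A width-2 tree decomposition is:
Bags: B1 = {6, 7, 9}  B2 = {5, 6, 7}  B3 = {1, 5, 7}  B4 = {1, 4, 5}  B5 = {1, 4, 10}  B6 = {3, 4, 10}  B7 = {2, 3, 10}  B8 = {2, 3, 8}
Tree: B1–B2, B2–B3, B3–B4, B4–B5, B5–B6, B6–B7, B7–B8
The largest bag has 3 vertices, giving width 2; this decomposition certifies tw(G) ≤ 2. For the lower bound, G contains the cycle 9–6–5–7–9, so G is not a forest; only forests have treewidth ≤ 1, hence tw(G) ≥ 2. Combining the bounds, tw(G) = 2.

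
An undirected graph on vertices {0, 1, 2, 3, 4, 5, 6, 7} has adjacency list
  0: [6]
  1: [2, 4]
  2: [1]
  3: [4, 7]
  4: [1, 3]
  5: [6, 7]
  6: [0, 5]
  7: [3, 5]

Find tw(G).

A width-1 tree decomposition is:
Bags: B1 = {0, 6}  B2 = {5, 6}  B3 = {5, 7}  B4 = {3, 7}  B5 = {3, 4}  B6 = {1, 4}  B7 = {1, 2}
Tree: B1–B2, B2–B3, B3–B4, B4–B5, B5–B6, B6–B7
Each bag holds 2 vertices, so the decomposition has width 1, which upper-bounds the treewidth. Any graph with an edge has treewidth ≥ 1, and G has the edge 0–6. Combining the bounds, tw(G) = 1.

1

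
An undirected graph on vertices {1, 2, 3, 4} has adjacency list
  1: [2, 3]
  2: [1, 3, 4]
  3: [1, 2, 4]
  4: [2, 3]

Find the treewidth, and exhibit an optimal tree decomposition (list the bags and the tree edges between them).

Treewidth 2.
One such decomposition:
Bags: B1 = {1, 2, 3}  B2 = {2, 3, 4}
Tree: B1–B2

Each bag holds 3 vertices, so the decomposition has width 2, which upper-bounds the treewidth. Conversely, {1, 2, 3} is a clique of size 3, and the vertices of any clique must share a bag in every tree decomposition; so some bag has ≥ 3 vertices and tw(G) ≥ 2. The upper and lower bounds meet at 2, so that is the treewidth.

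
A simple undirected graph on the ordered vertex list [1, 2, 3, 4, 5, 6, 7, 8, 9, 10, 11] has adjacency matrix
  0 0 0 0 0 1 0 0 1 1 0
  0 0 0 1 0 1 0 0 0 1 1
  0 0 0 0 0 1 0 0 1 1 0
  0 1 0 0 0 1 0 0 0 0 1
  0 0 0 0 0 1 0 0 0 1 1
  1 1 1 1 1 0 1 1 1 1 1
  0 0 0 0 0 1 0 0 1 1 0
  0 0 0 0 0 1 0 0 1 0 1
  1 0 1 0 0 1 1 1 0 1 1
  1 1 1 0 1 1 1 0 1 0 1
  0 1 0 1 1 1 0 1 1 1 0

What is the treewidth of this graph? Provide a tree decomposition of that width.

Every bag has size at most 4, so the width is 4 − 1 = 3 and tw(G) ≤ 3. Conversely, {6, 8, 9, 11} is a clique of size 4, and the vertices of any clique must share a bag in every tree decomposition; so some bag has ≥ 4 vertices and tw(G) ≥ 3. Therefore the treewidth is 3.

Treewidth 3.
Bags: B1 = {6, 9, 10, 11}  B2 = {2, 6, 10, 11}  B3 = {5, 6, 10, 11}  B4 = {1, 6, 9, 10}  B5 = {3, 6, 9, 10}  B6 = {2, 4, 6, 11}  B7 = {6, 8, 9, 11}  B8 = {6, 7, 9, 10}
Tree: B1–B2, B1–B3, B1–B4, B1–B5, B2–B6, B1–B7, B4–B8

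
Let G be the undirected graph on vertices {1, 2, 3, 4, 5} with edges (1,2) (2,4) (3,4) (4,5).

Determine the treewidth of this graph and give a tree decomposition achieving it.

Each bag holds 2 vertices, so the decomposition has width 1, which upper-bounds the treewidth. Since G has at least one edge (e.g. 4–5), it is not an edgeless graph, so tw(G) ≥ 1. Hence tw(G) = 1 exactly.

Treewidth 1.
Bags: B1 = {4, 5}  B2 = {3, 4}  B3 = {2, 4}  B4 = {1, 2}
Tree: B1–B2, B1–B3, B3–B4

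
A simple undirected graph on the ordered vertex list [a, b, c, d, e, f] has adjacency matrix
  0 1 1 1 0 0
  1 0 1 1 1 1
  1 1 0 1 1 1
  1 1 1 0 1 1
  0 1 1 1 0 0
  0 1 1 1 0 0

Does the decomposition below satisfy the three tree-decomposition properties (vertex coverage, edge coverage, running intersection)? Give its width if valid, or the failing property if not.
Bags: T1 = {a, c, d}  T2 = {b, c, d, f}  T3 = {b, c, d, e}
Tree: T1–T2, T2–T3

No — edge (b,a) lies in no bag.

A tree decomposition must satisfy three properties: every vertex lies in some bag; for every edge, both endpoints lie together in some bag; and for every vertex, the bags containing it form a connected subtree. Here edge (b,a) lies in no bag, so the decomposition is invalid.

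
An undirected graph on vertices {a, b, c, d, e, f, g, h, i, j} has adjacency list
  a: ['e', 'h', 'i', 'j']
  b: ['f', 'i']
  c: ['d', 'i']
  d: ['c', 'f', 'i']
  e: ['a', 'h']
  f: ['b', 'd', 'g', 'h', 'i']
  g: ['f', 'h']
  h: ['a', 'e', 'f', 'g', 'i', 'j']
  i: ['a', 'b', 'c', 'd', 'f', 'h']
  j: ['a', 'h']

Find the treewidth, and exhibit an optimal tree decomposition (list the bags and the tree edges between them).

Treewidth 2.
One such decomposition:
Bags: B1 = {f, h, i}  B2 = {a, h, i}  B3 = {f, g, h}  B4 = {a, e, h}  B5 = {a, h, j}  B6 = {b, f, i}  B7 = {d, f, i}  B8 = {c, d, i}
Tree: B1–B2, B1–B3, B2–B4, B4–B5, B1–B6, B6–B7, B7–B8

Each bag holds 3 vertices, so the decomposition has width 2, which upper-bounds the treewidth. On the other hand G contains the 3-clique {c, d, i}. A clique must lie in a single bag of any decomposition, so no decomposition can have width below 2. The upper and lower bounds meet at 2, so that is the treewidth.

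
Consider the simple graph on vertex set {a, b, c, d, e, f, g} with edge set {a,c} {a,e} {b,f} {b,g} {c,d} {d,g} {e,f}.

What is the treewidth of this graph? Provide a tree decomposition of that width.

Every bag has size at most 3, so the width is 3 − 1 = 2 and tw(G) ≤ 2. For the lower bound, G contains the cycle b–f–e–a–c–d–g–b, so G is not a forest; only forests have treewidth ≤ 1, hence tw(G) ≥ 2. Therefore the treewidth is 2.

Treewidth 2.
One such decomposition:
Bags: B1 = {b, e, f}  B2 = {a, b, e}  B3 = {a, b, c}  B4 = {b, c, d}  B5 = {b, d, g}
Tree: B1–B2, B2–B3, B3–B4, B4–B5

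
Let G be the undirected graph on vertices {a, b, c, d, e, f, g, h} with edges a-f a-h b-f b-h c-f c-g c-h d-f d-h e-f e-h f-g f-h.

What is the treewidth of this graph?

2

A width-2 tree decomposition is:
Bags: B1 = {c, f, h}  B2 = {c, f, g}  B3 = {e, f, h}  B4 = {b, f, h}  B5 = {d, f, h}  B6 = {a, f, h}
Tree: B1–B2, B1–B3, B1–B4, B1–B5, B5–B6
The largest bag has 3 vertices, giving width 2; this decomposition certifies tw(G) ≤ 2. For the lower bound, the 3 vertices {c, f, g} are pairwise adjacent, and any tree decomposition puts a clique entirely inside one bag — forcing width ≥ 2. Hence tw(G) = 2 exactly.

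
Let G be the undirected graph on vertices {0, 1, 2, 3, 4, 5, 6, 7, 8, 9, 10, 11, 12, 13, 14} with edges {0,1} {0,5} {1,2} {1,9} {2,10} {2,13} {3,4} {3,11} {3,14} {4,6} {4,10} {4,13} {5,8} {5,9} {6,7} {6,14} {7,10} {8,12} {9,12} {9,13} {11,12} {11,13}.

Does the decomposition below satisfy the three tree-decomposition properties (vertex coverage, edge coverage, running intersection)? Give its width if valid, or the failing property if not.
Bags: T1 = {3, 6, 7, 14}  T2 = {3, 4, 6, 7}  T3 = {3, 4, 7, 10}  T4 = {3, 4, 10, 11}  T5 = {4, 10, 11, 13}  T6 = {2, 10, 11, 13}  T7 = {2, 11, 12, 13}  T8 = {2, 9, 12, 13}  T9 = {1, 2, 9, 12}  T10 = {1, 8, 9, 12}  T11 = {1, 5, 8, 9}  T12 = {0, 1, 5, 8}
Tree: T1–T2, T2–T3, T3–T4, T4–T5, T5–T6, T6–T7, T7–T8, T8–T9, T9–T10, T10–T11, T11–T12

Checking the three conditions: (i) the bags cover all of {0, 1, 2, 3, 4, 5, 6, 7, 8, 9, 10, 11, 12, 13, 14}; (ii) for each edge, some bag contains both endpoints; (iii) the bags containing any fixed vertex form a subtree. All hold, so the decomposition is valid with width 4 − 1 = 3.

Yes; width 3.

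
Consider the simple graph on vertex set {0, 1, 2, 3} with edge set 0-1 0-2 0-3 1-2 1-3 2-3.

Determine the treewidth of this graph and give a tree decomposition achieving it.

Treewidth 3.
Bags: B1 = {0, 1, 2, 3}
Tree: (single bag)

A single bag containing all 4 vertices is trivially a valid decomposition of width 3. Conversely, {0, 1, 2, 3} is a clique of size 4, and the vertices of any clique must share a bag in every tree decomposition; so some bag has ≥ 4 vertices and tw(G) ≥ 3. Combining the bounds, tw(G) = 3.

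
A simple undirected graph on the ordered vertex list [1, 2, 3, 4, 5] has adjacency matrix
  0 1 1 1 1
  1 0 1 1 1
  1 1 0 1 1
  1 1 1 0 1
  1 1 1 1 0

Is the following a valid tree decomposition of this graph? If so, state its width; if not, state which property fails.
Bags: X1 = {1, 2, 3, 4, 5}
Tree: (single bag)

Checking the three conditions: (i) the bags cover all of {1, 2, 3, 4, 5}; (ii) for each edge, some bag contains both endpoints; (iii) the bags containing any fixed vertex form a subtree. All hold, so the decomposition is valid with width 5 − 1 = 4.

Yes; width 4.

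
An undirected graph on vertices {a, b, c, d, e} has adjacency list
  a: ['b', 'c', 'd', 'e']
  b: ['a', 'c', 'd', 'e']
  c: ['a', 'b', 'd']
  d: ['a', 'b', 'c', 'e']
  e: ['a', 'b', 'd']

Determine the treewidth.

A width-3 tree decomposition is:
Bags: B1 = {a, b, c, d}  B2 = {a, b, d, e}
Tree: B1–B2
Each bag holds 4 vertices, so the decomposition has width 3, which upper-bounds the treewidth. On the other hand G contains the 4-clique {a, b, d, e}. A clique must lie in a single bag of any decomposition, so no decomposition can have width below 3. Hence tw(G) = 3 exactly.

3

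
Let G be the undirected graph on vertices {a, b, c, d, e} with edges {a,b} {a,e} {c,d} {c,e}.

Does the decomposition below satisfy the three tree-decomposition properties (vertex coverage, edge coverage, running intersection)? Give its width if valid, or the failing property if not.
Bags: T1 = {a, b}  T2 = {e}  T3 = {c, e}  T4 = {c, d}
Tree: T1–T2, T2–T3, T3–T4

No — edge (a,e) lies in no bag.

A tree decomposition must satisfy three properties: every vertex lies in some bag; for every edge, both endpoints lie together in some bag; and for every vertex, the bags containing it form a connected subtree. Here edge (a,e) lies in no bag, so the decomposition is invalid.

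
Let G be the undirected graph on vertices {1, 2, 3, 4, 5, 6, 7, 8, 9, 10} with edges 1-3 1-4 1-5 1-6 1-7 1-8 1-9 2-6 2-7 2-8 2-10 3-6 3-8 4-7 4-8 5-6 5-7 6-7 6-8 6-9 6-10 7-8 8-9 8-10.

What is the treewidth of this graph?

A width-3 tree decomposition is:
Bags: B1 = {1, 6, 7, 8}  B2 = {1, 5, 6, 7}  B3 = {1, 3, 6, 8}  B4 = {1, 6, 8, 9}  B5 = {2, 6, 7, 8}  B6 = {2, 6, 8, 10}  B7 = {1, 4, 7, 8}
Tree: B1–B2, B1–B3, B1–B4, B1–B5, B5–B6, B1–B7
The largest bag has 4 vertices, giving width 3; this decomposition certifies tw(G) ≤ 3. For the lower bound, the 4 vertices {1, 4, 7, 8} are pairwise adjacent, and any tree decomposition puts a clique entirely inside one bag — forcing width ≥ 3. The upper and lower bounds meet at 3, so that is the treewidth.

3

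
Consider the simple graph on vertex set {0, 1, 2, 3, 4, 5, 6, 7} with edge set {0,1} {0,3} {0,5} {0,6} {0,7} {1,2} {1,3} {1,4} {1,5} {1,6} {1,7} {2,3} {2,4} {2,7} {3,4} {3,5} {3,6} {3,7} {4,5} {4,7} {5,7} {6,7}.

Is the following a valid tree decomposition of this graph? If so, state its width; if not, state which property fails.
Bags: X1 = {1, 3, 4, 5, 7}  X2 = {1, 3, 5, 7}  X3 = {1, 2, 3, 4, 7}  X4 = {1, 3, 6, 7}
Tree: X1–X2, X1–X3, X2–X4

A tree decomposition must satisfy three properties: every vertex lies in some bag; for every edge, both endpoints lie together in some bag; and for every vertex, the bags containing it form a connected subtree. Here vertex 0 appears in no bag, so the decomposition is invalid.

No — vertex 0 appears in no bag.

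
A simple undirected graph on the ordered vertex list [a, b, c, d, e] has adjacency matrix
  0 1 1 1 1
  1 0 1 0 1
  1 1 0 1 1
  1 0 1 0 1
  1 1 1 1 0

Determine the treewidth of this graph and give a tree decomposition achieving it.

Treewidth 3.
One such decomposition:
Bags: B1 = {a, c, d, e}  B2 = {a, b, c, e}
Tree: B1–B2

Every bag has size at most 4, so the width is 4 − 1 = 3 and tw(G) ≤ 3. On the other hand G contains the 4-clique {a, c, d, e}. A clique must lie in a single bag of any decomposition, so no decomposition can have width below 3. Hence tw(G) = 3 exactly.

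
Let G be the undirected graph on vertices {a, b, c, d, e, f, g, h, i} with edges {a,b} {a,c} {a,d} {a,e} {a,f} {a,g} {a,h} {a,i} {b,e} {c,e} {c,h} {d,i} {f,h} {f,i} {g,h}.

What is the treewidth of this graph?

2

A width-2 tree decomposition is:
Bags: B1 = {a, c, e}  B2 = {a, c, h}  B3 = {a, f, h}  B4 = {a, b, e}  B5 = {a, f, i}  B6 = {a, g, h}  B7 = {a, d, i}
Tree: B1–B2, B2–B3, B1–B4, B3–B5, B3–B6, B5–B7
Each bag holds 3 vertices, so the decomposition has width 2, which upper-bounds the treewidth. For the lower bound, the 3 vertices {a, d, i} are pairwise adjacent, and any tree decomposition puts a clique entirely inside one bag — forcing width ≥ 2. Therefore the treewidth is 2.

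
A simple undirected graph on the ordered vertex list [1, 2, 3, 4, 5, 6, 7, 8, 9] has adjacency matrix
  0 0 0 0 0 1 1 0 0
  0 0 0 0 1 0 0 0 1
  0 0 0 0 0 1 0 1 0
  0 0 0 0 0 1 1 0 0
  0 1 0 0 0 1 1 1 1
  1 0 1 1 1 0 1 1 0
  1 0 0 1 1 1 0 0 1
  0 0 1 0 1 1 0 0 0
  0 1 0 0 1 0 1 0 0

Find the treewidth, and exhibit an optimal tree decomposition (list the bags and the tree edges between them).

The largest bag has 3 vertices, giving width 2; this decomposition certifies tw(G) ≤ 2. For the lower bound, the 3 vertices {2, 5, 9} are pairwise adjacent, and any tree decomposition puts a clique entirely inside one bag — forcing width ≥ 2. The upper and lower bounds meet at 2, so that is the treewidth.

Treewidth 2.
One such decomposition:
Bags: B1 = {5, 6, 8}  B2 = {5, 6, 7}  B3 = {5, 7, 9}  B4 = {3, 6, 8}  B5 = {2, 5, 9}  B6 = {1, 6, 7}  B7 = {4, 6, 7}
Tree: B1–B2, B2–B3, B1–B4, B3–B5, B2–B6, B6–B7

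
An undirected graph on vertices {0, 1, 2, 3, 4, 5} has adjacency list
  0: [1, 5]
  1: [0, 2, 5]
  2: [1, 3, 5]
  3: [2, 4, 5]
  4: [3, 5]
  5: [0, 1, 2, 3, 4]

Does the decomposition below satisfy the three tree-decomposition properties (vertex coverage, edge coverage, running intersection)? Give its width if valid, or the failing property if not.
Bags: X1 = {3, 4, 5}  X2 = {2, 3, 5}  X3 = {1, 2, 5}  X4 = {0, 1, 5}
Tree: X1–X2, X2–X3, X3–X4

Checking the three conditions: (i) the bags cover all of {0, 1, 2, 3, 4, 5}; (ii) for each edge, some bag contains both endpoints; (iii) the bags containing any fixed vertex form a subtree. All hold, so the decomposition is valid with width 3 − 1 = 2.

Yes; width 2.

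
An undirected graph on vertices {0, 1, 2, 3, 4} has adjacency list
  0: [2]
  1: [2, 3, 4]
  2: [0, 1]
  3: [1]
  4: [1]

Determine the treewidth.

1

A width-1 tree decomposition is:
Bags: B1 = {1, 4}  B2 = {1, 3}  B3 = {1, 2}  B4 = {0, 2}
Tree: B1–B2, B2–B3, B3–B4
Each bag holds 2 vertices, so the decomposition has width 1, which upper-bounds the treewidth. Any graph with an edge has treewidth ≥ 1, and G has the edge 1–4. Hence tw(G) = 1 exactly.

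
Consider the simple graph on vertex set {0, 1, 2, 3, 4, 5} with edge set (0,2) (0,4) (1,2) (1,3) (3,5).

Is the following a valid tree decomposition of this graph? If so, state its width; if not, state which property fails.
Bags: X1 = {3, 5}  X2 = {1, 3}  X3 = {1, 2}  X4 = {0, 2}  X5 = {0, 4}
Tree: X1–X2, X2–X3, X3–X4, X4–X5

Yes; width 1.

Every vertex of G appears in some bag (union = {0, 1, 2, 3, 4, 5}); every edge is covered by a bag; and for each vertex v the set of bags containing v is connected in the bag tree. The decomposition is therefore valid. The largest bag has 2 vertices, so the width is 1.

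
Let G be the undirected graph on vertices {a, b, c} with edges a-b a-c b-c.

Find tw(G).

2

A width-2 tree decomposition is:
Bags: B1 = {a, b, c}
Tree: (single bag)
A single bag containing all 3 vertices is trivially a valid decomposition of width 2. On the other hand G contains the 3-clique {a, b, c}. A clique must lie in a single bag of any decomposition, so no decomposition can have width below 2. Therefore the treewidth is 2.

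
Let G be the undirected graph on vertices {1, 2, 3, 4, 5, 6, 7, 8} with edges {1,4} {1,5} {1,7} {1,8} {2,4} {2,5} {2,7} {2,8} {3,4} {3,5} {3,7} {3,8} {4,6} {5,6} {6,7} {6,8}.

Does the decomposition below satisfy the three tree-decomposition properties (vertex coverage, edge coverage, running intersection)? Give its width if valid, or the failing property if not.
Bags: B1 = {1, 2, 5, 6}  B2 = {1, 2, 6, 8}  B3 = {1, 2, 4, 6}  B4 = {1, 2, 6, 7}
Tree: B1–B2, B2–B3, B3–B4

A tree decomposition must satisfy three properties: every vertex lies in some bag; for every edge, both endpoints lie together in some bag; and for every vertex, the bags containing it form a connected subtree. Here vertex 3 appears in no bag, so the decomposition is invalid.

No — vertex 3 appears in no bag.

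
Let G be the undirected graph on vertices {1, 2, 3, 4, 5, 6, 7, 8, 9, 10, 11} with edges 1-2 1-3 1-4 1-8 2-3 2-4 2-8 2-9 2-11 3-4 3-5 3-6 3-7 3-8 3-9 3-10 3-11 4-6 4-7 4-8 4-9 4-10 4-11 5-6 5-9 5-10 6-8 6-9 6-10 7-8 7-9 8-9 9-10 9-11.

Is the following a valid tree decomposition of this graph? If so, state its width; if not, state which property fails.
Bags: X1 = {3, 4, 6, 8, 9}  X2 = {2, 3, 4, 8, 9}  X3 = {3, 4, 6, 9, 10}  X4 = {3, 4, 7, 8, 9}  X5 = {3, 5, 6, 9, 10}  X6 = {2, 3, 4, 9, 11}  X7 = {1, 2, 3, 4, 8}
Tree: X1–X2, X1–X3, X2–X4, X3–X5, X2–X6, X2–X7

Every vertex of G appears in some bag (union = {1, 2, 3, 4, 5, 6, 7, 8, 9, 10, 11}); every edge is covered by a bag; and for each vertex v the set of bags containing v is connected in the bag tree. The decomposition is therefore valid. The largest bag has 5 vertices, so the width is 4.

Yes; width 4.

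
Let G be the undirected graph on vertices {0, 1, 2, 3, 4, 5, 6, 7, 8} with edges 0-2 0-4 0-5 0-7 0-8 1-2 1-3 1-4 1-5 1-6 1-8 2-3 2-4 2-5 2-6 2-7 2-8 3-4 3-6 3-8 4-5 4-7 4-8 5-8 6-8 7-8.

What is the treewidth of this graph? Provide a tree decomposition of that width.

Treewidth 4.
One such decomposition:
Bags: B1 = {1, 2, 4, 5, 8}  B2 = {1, 2, 3, 4, 8}  B3 = {1, 2, 3, 6, 8}  B4 = {0, 2, 4, 5, 8}  B5 = {0, 2, 4, 7, 8}
Tree: B1–B2, B2–B3, B1–B4, B4–B5

Every bag has size at most 5, so the width is 5 − 1 = 4 and tw(G) ≤ 4. On the other hand G contains the 5-clique {0, 2, 4, 5, 8}. A clique must lie in a single bag of any decomposition, so no decomposition can have width below 4. Hence tw(G) = 4 exactly.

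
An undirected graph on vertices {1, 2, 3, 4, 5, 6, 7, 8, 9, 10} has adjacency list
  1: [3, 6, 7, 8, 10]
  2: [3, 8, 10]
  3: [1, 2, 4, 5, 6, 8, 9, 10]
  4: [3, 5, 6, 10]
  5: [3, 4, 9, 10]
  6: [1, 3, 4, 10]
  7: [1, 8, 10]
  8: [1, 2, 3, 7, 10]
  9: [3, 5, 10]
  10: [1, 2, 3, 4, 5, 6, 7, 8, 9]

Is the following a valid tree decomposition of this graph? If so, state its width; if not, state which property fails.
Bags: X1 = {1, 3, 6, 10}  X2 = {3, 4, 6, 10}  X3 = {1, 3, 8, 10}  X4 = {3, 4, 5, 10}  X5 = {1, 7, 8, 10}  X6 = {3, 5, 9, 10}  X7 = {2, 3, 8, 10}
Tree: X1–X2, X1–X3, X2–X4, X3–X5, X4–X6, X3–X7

Vertex coverage: the bags together contain {1, 2, 3, 4, 5, 6, 7, 8, 9, 10}, the full vertex set. Edge coverage: each edge of G has both endpoints in at least one bag. Running intersection: for every vertex, the bags containing it form a connected subtree. All three properties hold, so this is a valid tree decomposition of width max|bag| − 1 = 3, and hence tw(G) ≤ 3.

Yes; width 3.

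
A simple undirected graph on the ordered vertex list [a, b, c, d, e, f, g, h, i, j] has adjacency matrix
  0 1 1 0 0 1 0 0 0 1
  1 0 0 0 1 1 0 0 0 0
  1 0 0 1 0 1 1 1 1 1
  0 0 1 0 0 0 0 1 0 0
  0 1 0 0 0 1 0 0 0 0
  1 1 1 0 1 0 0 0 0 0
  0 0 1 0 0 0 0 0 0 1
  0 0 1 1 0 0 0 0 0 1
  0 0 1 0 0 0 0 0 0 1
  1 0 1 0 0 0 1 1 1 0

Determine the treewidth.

2

A width-2 tree decomposition is:
Bags: B1 = {a, c, f}  B2 = {a, c, j}  B3 = {a, b, f}  B4 = {c, i, j}  B5 = {c, h, j}  B6 = {c, d, h}  B7 = {b, e, f}  B8 = {c, g, j}
Tree: B1–B2, B1–B3, B2–B4, B2–B5, B5–B6, B3–B7, B4–B8
Every bag has size at most 3, so the width is 3 − 1 = 2 and tw(G) ≤ 2. Conversely, {b, e, f} is a clique of size 3, and the vertices of any clique must share a bag in every tree decomposition; so some bag has ≥ 3 vertices and tw(G) ≥ 2. Therefore the treewidth is 2.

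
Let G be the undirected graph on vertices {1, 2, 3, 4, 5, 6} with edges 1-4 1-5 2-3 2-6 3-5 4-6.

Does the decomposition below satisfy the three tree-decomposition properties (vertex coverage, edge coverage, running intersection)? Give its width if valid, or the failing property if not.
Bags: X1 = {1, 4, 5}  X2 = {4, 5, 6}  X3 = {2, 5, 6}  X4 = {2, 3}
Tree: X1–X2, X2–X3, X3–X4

A tree decomposition must satisfy three properties: every vertex lies in some bag; for every edge, both endpoints lie together in some bag; and for every vertex, the bags containing it form a connected subtree. Here edge (5,3) lies in no bag, so the decomposition is invalid.

No — edge (5,3) lies in no bag.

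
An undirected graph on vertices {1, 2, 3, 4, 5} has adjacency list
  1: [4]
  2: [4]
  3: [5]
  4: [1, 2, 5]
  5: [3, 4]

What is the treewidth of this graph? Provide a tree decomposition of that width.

The largest bag has 2 vertices, giving width 1; this decomposition certifies tw(G) ≤ 1. G has an edge, so its treewidth is at least 1. Combining the bounds, tw(G) = 1.

Treewidth 1.
Bags: B1 = {4, 5}  B2 = {1, 4}  B3 = {3, 5}  B4 = {2, 4}
Tree: B1–B2, B1–B3, B2–B4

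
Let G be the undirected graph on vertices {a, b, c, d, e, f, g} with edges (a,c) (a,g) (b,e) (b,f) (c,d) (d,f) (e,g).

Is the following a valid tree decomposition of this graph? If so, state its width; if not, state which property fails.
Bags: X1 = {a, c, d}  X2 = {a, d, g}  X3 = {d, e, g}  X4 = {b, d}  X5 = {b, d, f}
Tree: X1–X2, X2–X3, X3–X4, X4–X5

A tree decomposition must satisfy three properties: every vertex lies in some bag; for every edge, both endpoints lie together in some bag; and for every vertex, the bags containing it form a connected subtree. Here edge (e,b) lies in no bag, so the decomposition is invalid.

No — edge (e,b) lies in no bag.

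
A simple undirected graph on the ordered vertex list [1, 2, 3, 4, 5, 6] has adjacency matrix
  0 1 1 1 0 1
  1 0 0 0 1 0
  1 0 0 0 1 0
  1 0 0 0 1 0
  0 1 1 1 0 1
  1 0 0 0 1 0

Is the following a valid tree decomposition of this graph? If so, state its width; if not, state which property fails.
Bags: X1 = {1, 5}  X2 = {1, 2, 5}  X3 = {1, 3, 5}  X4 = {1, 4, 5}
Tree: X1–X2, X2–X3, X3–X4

A tree decomposition must satisfy three properties: every vertex lies in some bag; for every edge, both endpoints lie together in some bag; and for every vertex, the bags containing it form a connected subtree. Here vertex 6 appears in no bag, so the decomposition is invalid.

No — vertex 6 appears in no bag.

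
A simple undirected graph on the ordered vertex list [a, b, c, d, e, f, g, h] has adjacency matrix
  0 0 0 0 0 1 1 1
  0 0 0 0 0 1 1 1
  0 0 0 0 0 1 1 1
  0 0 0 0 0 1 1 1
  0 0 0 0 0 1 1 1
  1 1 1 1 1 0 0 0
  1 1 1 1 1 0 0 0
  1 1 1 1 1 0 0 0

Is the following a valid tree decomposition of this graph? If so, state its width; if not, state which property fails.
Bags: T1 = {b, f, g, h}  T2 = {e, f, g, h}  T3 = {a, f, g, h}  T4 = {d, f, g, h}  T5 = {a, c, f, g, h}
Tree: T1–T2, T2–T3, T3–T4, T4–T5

No — bags containing vertex a are not connected in the tree.

A tree decomposition must satisfy three properties: every vertex lies in some bag; for every edge, both endpoints lie together in some bag; and for every vertex, the bags containing it form a connected subtree. Here bags containing vertex a are not connected in the tree, so the decomposition is invalid.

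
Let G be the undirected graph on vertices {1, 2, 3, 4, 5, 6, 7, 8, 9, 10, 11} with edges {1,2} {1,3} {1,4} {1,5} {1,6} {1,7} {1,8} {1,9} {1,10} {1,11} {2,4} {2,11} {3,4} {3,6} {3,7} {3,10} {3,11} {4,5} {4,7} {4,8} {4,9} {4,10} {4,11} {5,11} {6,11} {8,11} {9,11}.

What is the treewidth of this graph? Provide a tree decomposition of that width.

Treewidth 3.
One such decomposition:
Bags: B1 = {1, 3, 4, 11}  B2 = {1, 4, 9, 11}  B3 = {1, 3, 6, 11}  B4 = {1, 4, 8, 11}  B5 = {1, 3, 4, 10}  B6 = {1, 2, 4, 11}  B7 = {1, 3, 4, 7}  B8 = {1, 4, 5, 11}
Tree: B1–B2, B1–B3, B1–B4, B1–B5, B1–B6, B5–B7, B6–B8

Every bag has size at most 4, so the width is 4 − 1 = 3 and tw(G) ≤ 3. Conversely, {1, 3, 4, 10} is a clique of size 4, and the vertices of any clique must share a bag in every tree decomposition; so some bag has ≥ 4 vertices and tw(G) ≥ 3. Hence tw(G) = 3 exactly.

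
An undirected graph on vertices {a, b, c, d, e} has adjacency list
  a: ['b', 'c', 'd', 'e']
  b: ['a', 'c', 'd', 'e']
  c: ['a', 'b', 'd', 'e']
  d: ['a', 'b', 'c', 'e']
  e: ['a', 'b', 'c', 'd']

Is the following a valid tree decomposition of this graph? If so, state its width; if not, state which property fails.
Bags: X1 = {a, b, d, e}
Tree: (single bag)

A tree decomposition must satisfy three properties: every vertex lies in some bag; for every edge, both endpoints lie together in some bag; and for every vertex, the bags containing it form a connected subtree. Here vertex c appears in no bag, so the decomposition is invalid.

No — vertex c appears in no bag.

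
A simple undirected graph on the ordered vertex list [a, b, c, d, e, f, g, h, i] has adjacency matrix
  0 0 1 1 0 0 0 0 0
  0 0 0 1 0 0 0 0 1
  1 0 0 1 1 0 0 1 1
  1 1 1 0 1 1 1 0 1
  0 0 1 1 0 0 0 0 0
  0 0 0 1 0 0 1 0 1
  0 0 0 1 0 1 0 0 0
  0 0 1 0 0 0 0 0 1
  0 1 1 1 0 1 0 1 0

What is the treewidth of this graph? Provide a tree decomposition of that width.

Treewidth 2.
Bags: B1 = {d, f, i}  B2 = {c, d, i}  B3 = {c, h, i}  B4 = {c, d, e}  B5 = {a, c, d}  B6 = {d, f, g}  B7 = {b, d, i}
Tree: B1–B2, B2–B3, B2–B4, B2–B5, B1–B6, B1–B7

Every bag has size at most 3, so the width is 3 − 1 = 2 and tw(G) ≤ 2. For the lower bound, the 3 vertices {d, f, g} are pairwise adjacent, and any tree decomposition puts a clique entirely inside one bag — forcing width ≥ 2. The upper and lower bounds meet at 2, so that is the treewidth.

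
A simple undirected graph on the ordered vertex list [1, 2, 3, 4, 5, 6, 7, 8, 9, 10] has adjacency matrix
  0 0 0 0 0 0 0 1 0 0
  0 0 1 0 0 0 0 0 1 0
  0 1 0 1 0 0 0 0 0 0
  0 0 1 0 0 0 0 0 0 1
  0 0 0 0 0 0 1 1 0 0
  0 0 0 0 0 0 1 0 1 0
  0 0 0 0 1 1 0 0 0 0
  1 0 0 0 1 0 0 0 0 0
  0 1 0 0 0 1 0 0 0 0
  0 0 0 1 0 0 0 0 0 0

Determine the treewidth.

1

A width-1 tree decomposition is:
Bags: B1 = {1, 8}  B2 = {5, 8}  B3 = {5, 7}  B4 = {6, 7}  B5 = {6, 9}  B6 = {2, 9}  B7 = {2, 3}  B8 = {3, 4}  B9 = {4, 10}
Tree: B1–B2, B2–B3, B3–B4, B4–B5, B5–B6, B6–B7, B7–B8, B8–B9
The largest bag has 2 vertices, giving width 1; this decomposition certifies tw(G) ≤ 1. G has an edge, so its treewidth is at least 1. Hence tw(G) = 1 exactly.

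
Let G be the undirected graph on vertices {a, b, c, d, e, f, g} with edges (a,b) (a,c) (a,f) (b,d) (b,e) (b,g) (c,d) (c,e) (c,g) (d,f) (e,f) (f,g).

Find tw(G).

A width-3 tree decomposition is:
Bags: B1 = {b, c, e, f}  B2 = {b, c, f, g}  B3 = {a, b, c, f}  B4 = {b, c, d, f}
Tree: B1–B2, B2–B3, B3–B4
Each bag holds 4 vertices, so the decomposition has width 3, which upper-bounds the treewidth. For the lower bound: the 4 vertex sets {b,e}, {f,g}, {c}, {a} are disjoint, each induces a connected subgraph, and every pair is joined by at least one edge of G. Contracting each set to a single vertex therefore yields K_{4} as a minor, and since treewidth is minor-monotone, tw(G) ≥ tw(K_{4}) = 3. Therefore the treewidth is 3.

3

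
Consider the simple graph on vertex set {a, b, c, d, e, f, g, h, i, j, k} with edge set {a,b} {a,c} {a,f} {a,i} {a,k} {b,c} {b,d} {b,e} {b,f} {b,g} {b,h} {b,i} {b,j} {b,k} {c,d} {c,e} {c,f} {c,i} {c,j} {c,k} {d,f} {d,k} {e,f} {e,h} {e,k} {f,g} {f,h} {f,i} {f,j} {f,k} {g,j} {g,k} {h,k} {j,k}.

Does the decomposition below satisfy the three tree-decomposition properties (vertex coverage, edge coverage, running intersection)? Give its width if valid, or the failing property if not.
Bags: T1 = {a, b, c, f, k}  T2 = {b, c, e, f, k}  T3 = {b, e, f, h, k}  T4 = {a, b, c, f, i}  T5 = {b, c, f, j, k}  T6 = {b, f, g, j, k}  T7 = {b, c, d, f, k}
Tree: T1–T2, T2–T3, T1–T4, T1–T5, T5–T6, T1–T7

Checking the three conditions: (i) the bags cover all of {a, b, c, d, e, f, g, h, i, j, k}; (ii) for each edge, some bag contains both endpoints; (iii) the bags containing any fixed vertex form a subtree. All hold, so the decomposition is valid with width 5 − 1 = 4.

Yes; width 4.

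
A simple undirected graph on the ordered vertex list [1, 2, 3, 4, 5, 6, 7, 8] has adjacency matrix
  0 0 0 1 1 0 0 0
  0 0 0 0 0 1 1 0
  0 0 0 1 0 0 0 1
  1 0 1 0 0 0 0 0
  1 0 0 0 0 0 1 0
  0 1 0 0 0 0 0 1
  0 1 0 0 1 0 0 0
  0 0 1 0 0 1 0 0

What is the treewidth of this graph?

A width-2 tree decomposition is:
Bags: B1 = {1, 4, 5}  B2 = {3, 4, 5}  B3 = {3, 5, 8}  B4 = {5, 6, 8}  B5 = {2, 5, 6}  B6 = {2, 5, 7}
Tree: B1–B2, B2–B3, B3–B4, B4–B5, B5–B6
The largest bag has 3 vertices, giving width 2; this decomposition certifies tw(G) ≤ 2. For the lower bound, G contains the cycle 5–1–4–3–8–6–2–7–5, so G is not a forest; only forests have treewidth ≤ 1, hence tw(G) ≥ 2. The upper and lower bounds meet at 2, so that is the treewidth.

2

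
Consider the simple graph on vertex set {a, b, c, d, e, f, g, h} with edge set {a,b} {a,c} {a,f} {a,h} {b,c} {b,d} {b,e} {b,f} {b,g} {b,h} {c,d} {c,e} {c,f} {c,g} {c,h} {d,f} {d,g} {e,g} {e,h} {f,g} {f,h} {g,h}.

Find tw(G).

4

A width-4 tree decomposition is:
Bags: B1 = {a, b, c, f, h}  B2 = {b, c, f, g, h}  B3 = {b, c, e, g, h}  B4 = {b, c, d, f, g}
Tree: B1–B2, B2–B3, B2–B4
Each bag holds 5 vertices, so the decomposition has width 4, which upper-bounds the treewidth. On the other hand G contains the 5-clique {b, c, e, g, h}. A clique must lie in a single bag of any decomposition, so no decomposition can have width below 4. Combining the bounds, tw(G) = 4.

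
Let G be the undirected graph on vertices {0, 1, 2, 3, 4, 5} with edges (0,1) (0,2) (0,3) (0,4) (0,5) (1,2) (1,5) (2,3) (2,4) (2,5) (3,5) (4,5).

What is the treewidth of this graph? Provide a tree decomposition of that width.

Treewidth 3.
One such decomposition:
Bags: B1 = {0, 1, 2, 5}  B2 = {0, 2, 4, 5}  B3 = {0, 2, 3, 5}
Tree: B1–B2, B1–B3

The largest bag has 4 vertices, giving width 3; this decomposition certifies tw(G) ≤ 3. On the other hand G contains the 4-clique {0, 1, 2, 5}. A clique must lie in a single bag of any decomposition, so no decomposition can have width below 3. Combining the bounds, tw(G) = 3.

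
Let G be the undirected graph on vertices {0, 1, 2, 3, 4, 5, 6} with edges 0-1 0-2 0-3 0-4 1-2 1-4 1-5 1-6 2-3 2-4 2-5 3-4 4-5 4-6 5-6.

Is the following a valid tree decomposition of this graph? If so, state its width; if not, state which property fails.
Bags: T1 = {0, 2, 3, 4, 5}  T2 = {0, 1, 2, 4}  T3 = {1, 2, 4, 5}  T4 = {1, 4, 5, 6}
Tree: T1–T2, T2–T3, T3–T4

A tree decomposition must satisfy three properties: every vertex lies in some bag; for every edge, both endpoints lie together in some bag; and for every vertex, the bags containing it form a connected subtree. Here bags containing vertex 5 are not connected in the tree, so the decomposition is invalid.

No — bags containing vertex 5 are not connected in the tree.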